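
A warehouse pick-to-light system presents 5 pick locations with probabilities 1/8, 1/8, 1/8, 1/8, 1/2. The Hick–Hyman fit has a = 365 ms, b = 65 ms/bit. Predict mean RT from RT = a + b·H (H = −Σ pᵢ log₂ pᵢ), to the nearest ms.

H = −Σ pᵢ log₂ pᵢ = 0.125·3 + 0.125·3 + 0.125·3 + 0.125·3 + 0.5·1 = 2.000 bits.
RT = 365 + 65 × 2.000 = 495.00 ms.

495 ms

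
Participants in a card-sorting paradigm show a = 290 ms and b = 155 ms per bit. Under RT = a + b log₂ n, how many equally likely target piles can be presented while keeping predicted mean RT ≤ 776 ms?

155·log₂ n ≤ 776 − 290 = 486, giving log₂ n ≤ 3.1355 and n ≤ 8.788. The largest whole number is 8.

8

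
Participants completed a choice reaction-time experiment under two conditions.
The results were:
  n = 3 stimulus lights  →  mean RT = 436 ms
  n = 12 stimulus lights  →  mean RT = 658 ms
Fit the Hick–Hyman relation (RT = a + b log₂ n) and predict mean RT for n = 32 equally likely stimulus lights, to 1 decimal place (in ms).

815.1 ms

Fit slope and intercept:
  b = (658 − 436) / (log₂ 12 − log₂ 3) = 222 / (3.5850 − 1.5850) = 111.000 ms/bit
  a = 436 − 111.000 × 1.5850 = 260.069 ms
Then RT(32) = 260.069 + 111.000 × log₂ 32 = 260.069 + 111.000 × 5 ≈ 815.069 ms.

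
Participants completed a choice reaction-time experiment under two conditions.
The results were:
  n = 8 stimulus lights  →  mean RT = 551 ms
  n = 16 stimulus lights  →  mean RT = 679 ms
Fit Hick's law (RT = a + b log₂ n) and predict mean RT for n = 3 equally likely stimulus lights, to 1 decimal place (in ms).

Solve the two-equation system in a and b:
  b = (679 − 551) / (log₂ 16 − log₂ 8) = 128 / (4 − 3) = 128.000 ms/bit
  a = 551 − 128.000 × 3 = 167.000 ms
Then RT(3) = 167.000 + 128.000 × log₂ 3 = 167.000 + 128.000 × 1.5850 ≈ 369.875 ms.

369.9 ms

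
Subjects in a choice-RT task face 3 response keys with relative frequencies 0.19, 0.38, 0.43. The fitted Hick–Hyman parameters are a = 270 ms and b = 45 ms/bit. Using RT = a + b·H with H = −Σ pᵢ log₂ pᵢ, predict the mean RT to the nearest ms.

338 ms

H = 0.19·log₂(1/0.19) + 0.38·log₂(1/0.38) + 0.43·log₂(1/0.43) = 1.5092 bits.
RT = 270 + 45 × 1.5092 = 337.92 ms.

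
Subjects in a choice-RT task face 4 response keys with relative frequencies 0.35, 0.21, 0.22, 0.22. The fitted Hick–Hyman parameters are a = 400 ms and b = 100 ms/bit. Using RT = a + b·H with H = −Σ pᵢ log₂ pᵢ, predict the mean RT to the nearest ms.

596 ms

H = 0.35·log₂(1/0.35) + 0.21·log₂(1/0.21) + 0.22·log₂(1/0.22) + 0.22·log₂(1/0.22) = 1.9641 bits.
RT = 400 + 100 × 1.9641 = 596.41 ms.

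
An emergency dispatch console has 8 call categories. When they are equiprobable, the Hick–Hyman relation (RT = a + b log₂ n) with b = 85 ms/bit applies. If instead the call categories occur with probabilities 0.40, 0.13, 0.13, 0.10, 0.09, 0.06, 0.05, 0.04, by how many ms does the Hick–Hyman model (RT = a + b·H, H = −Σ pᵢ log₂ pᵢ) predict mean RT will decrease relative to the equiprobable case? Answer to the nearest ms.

35 ms

The RT saving is b·ΔH. Equiprobable H₀ = log₂(8) = 3.0000 bits; with the given probabilities H = 2.5843 bits.
b·(H₀ − H) = 85 × (3.0000 − 2.5843) = 35.34 ms.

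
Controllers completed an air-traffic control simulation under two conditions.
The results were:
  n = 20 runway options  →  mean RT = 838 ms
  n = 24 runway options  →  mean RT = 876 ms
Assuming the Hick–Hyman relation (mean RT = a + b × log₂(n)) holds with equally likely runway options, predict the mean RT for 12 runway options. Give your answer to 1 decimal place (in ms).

731.5 ms

Fit slope and intercept:
  b = (876 − 838) / (log₂ 24 − log₂ 20) = 38 / (4.5850 − 4.3219) = 144.468 ms/bit
  a = 838 − 144.468 × 4.3219 = 213.621 ms
Then RT(12) = 213.621 + 144.468 × log₂ 12 = 213.621 + 144.468 × 3.5850 ≈ 731.532 ms.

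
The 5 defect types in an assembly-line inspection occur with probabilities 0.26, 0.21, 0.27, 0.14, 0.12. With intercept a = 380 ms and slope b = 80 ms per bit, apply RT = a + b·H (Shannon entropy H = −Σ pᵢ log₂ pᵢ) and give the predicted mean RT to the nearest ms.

Entropy contributions −pᵢ log₂ pᵢ: 0.5053, 0.4728, 0.5100, 0.3971, 0.3671; sum H = 2.2523 bits.
RT = a + bH = 380 + 80·2.2523 = 560.18 ms.

560 ms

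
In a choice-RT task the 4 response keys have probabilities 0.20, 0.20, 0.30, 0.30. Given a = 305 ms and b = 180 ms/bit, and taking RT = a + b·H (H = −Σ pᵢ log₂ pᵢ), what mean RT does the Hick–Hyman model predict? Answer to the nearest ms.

660 ms

H = 0.20·log₂(1/0.20) + 0.20·log₂(1/0.20) + 0.30·log₂(1/0.30) + 0.30·log₂(1/0.30) = 1.9710 bits.
RT = 305 + 180 × 1.9710 = 659.77 ms.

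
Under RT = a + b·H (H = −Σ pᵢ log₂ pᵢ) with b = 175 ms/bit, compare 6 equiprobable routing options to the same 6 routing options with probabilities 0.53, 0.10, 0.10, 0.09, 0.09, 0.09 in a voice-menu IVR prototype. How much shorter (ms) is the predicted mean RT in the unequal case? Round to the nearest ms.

87 ms

The RT saving is b·ΔH. Equiprobable H₀ = log₂(6) = 2.5850 bits; with the given probabilities H = 2.0878 bits.
b·(H₀ − H) = 175 × (2.5850 − 2.0878) = 87.00 ms.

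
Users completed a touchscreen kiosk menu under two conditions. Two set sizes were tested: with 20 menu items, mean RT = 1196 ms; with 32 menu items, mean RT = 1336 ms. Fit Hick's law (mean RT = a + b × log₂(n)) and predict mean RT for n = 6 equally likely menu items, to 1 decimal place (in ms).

837.4 ms

Solve the two-equation system in a and b:
  b = (1336 − 1196) / (log₂ 32 − log₂ 20) = 140 / (5 − 4.3219) = 206.468 ms/bit
  a = 1196 − 206.468 × 4.3219 = 303.661 ms
Then RT(6) = 303.661 + 206.468 × log₂ 6 = 303.661 + 206.468 × 2.5850 ≈ 837.373 ms.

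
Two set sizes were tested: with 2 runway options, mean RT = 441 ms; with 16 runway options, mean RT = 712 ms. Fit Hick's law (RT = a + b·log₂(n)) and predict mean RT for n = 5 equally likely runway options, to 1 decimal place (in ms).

Solve the two-equation system in a and b:
  b = (712 − 441) / (log₂ 16 − log₂ 2) = 271 / (4 − 1) = 90.333 ms/bit
  a = 441 − 90.333 × 1 = 350.667 ms
Then RT(5) = 350.667 + 90.333 × log₂ 5 = 350.667 + 90.333 × 2.3219 ≈ 560.414 ms.

560.4 ms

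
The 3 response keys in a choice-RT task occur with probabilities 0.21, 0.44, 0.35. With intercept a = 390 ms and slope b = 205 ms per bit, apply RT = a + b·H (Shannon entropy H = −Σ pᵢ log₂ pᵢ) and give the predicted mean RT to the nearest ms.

Entropy contributions −pᵢ log₂ pᵢ: 0.4728, 0.5211, 0.5301; sum H = 1.5241 bits.
RT = a + bH = 390 + 205·1.5241 = 702.43 ms.

702 ms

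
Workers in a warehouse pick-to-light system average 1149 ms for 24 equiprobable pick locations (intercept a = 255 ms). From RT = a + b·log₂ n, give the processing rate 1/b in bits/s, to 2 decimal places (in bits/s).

5.13 bits/s

Choice component = 1149 − 255 = 894 ms over log₂(24) = 4.5850 bits.
b = 894 / 4.5850 = 194.985 ms/bit, so 1/b = 5.129 bits/s.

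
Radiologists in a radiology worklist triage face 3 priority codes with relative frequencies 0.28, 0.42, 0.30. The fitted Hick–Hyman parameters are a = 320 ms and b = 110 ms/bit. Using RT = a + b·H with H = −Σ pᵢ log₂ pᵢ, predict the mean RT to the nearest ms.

Entropy contributions −pᵢ log₂ pᵢ: 0.5142, 0.5256, 0.5211; sum H = 1.5610 bits.
RT = a + bH = 320 + 110·1.5610 = 491.71 ms.

492 ms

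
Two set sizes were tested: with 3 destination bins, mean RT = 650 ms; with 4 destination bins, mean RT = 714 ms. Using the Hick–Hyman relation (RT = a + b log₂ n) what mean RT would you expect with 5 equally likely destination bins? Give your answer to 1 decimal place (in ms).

763.6 ms

RT is linear in log₂ n, so two points fix the line:
  b = (714 − 650) / (log₂ 4 − log₂ 3) = 64 / (2 − 1.5850) = 154.203 ms/bit
  a = 650 − 154.203 × 1.5850 = 405.594 ms
Then RT(5) = 405.594 + 154.203 × log₂ 5 = 405.594 + 154.203 × 2.3219 ≈ 763.642 ms.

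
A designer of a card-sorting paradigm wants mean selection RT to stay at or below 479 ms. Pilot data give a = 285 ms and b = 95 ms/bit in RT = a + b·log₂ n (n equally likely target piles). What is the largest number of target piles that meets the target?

Set 285 + 95·log₂ n ≤ 479 → log₂ n ≤ (479 − 285)/95 = 2.0421.
So n ≤ 2^2.0421 = 4.118; the largest integer n is 4.

4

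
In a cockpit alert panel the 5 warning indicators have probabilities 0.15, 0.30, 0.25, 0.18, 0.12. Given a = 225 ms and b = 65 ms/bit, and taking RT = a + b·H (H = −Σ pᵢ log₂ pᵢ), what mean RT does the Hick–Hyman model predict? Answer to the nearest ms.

371 ms

Entropy contributions −pᵢ log₂ pᵢ: 0.4105, 0.5211, 0.5000, 0.4453, 0.3671; sum H = 2.2440 bits.
RT = a + bH = 225 + 65·2.2440 = 370.86 ms.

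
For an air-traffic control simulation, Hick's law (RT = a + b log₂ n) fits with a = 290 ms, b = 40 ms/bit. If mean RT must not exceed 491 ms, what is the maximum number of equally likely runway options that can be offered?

Information budget: (491 − 290)/40 = 5.0250 bits, so n ≤ 2^5.0250 = 32.559 → at most 32.

32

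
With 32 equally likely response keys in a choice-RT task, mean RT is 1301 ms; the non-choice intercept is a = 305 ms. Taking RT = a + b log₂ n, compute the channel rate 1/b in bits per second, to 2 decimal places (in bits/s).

5.02 bits/s

Choice component = 1301 − 305 = 996 ms over log₂(32) = 5 bits.
b = 996 / 5 = 199.200 ms/bit, so 1/b = 5.020 bits/s.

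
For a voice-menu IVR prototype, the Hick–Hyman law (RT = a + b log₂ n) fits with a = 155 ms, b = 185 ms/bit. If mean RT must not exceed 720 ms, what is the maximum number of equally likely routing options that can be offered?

8

185·log₂ n ≤ 720 − 155 = 565, giving log₂ n ≤ 3.0541 and n ≤ 8.305. The largest whole number is 8.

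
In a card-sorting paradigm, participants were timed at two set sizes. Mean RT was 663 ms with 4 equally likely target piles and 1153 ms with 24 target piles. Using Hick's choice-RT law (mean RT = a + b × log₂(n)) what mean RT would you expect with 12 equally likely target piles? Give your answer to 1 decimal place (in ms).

Fit slope and intercept:
  b = (1153 − 663) / (log₂ 24 − log₂ 4) = 490 / (4.5850 − 2) = 189.558 ms/bit
  a = 663 − 189.558 × 2 = 283.884 ms
Then RT(12) = 283.884 + 189.558 × log₂ 12 = 283.884 + 189.558 × 3.5850 ≈ 963.442 ms.

963.4 ms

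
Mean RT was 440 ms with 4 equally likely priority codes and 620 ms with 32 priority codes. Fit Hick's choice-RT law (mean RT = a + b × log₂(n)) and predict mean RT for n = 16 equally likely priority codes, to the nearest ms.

560 ms

With log₂ n on the abscissa the relation is linear; from the two conditions:
  b = (620 − 440) / (log₂ 32 − log₂ 4) = 180 / (5 − 2) = 60 ms/bit
  a = 440 − 60 × 2 = 320 ms
Then RT(16) = 320 + 60 × log₂ 16 = 320 + 60 × 4 ≈ 560.000 ms.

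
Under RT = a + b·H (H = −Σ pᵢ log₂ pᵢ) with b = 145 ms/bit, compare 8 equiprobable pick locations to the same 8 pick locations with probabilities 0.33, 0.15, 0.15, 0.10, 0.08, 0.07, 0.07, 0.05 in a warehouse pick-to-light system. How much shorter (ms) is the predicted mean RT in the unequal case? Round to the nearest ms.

40 ms

Equiprobable entropy H₀ = log₂ 8 = 3.0000 bits.
Skewed entropy H = −Σ pᵢ log₂ pᵢ = 2.7258 bits.
ΔRT = b·(H₀ − H) = 145 × 0.2742 = 39.76 ms.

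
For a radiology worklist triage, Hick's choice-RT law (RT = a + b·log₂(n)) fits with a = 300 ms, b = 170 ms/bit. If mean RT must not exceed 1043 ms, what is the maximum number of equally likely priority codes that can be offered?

170·log₂ n ≤ 1043 − 300 = 743, giving log₂ n ≤ 4.3706 and n ≤ 20.686. The largest whole number is 20.

20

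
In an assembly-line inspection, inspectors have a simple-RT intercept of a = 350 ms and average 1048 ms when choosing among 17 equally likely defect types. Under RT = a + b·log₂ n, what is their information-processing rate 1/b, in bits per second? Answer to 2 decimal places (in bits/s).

b = (1048 − 350)/log₂ 17 = 698/4.0875 = 170.766 ms per bit = 0.17077 s/bit; the reciprocal is 5.856 bits/s.

5.86 bits/s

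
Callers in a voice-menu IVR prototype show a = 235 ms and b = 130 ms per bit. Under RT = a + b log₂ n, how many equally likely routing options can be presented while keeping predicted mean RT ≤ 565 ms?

5

Set 235 + 130·log₂ n ≤ 565 → log₂ n ≤ (565 − 235)/130 = 2.5385.
So n ≤ 2^2.5385 = 5.810; the largest integer n is 5.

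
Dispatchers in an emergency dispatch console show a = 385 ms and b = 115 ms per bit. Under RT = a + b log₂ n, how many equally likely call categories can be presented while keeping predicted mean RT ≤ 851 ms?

115·log₂ n ≤ 851 − 385 = 466, giving log₂ n ≤ 4.0522 and n ≤ 16.589. The largest whole number is 16.

16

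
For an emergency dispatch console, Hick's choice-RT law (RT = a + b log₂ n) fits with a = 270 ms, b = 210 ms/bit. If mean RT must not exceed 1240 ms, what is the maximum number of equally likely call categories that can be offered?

Information budget: (1240 − 270)/210 = 4.6190 bits, so n ≤ 2^4.6190 = 24.574 → at most 24.

24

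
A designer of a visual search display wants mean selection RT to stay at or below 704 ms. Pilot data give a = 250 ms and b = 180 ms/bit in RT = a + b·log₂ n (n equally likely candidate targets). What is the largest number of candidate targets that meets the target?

180·log₂ n ≤ 704 − 250 = 454, giving log₂ n ≤ 2.5222 and n ≤ 5.745. The largest whole number is 5.

5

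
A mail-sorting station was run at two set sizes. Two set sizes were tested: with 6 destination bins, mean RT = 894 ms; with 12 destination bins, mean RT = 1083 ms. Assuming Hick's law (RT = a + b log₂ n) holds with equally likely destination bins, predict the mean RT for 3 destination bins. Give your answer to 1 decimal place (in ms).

705.0 ms

Fit slope and intercept:
  b = (1083 − 894) / (log₂ 12 − log₂ 6) = 189 / (3.5850 − 2.5850) = 189.000 ms/bit
  a = 894 − 189.000 × 2.5850 = 405.442 ms
Then RT(3) = 405.442 + 189.000 × log₂ 3 = 405.442 + 189.000 × 1.5850 ≈ 705.000 ms.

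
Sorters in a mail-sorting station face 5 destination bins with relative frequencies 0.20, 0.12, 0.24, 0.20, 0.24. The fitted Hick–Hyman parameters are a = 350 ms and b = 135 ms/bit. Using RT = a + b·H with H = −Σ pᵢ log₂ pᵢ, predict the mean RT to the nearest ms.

H = 0.20·log₂(1/0.20) + 0.12·log₂(1/0.12) + 0.24·log₂(1/0.24) + 0.20·log₂(1/0.20) + 0.24·log₂(1/0.24) = 2.2841 bits.
RT = 350 + 135 × 2.2841 = 658.35 ms.

658 ms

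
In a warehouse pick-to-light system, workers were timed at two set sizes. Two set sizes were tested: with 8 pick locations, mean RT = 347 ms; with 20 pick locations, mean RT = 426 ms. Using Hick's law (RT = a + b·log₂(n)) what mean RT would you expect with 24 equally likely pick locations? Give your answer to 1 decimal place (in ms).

RT is linear in log₂ n, so two points fix the line:
  b = (426 − 347) / (log₂ 20 − log₂ 8) = 79 / (4.3219 − 3) = 59.761 ms/bit
  a = 347 − 59.761 × 3 = 167.716 ms
Then RT(24) = 167.716 + 59.761 × log₂ 24 = 167.716 + 59.761 × 4.5850 ≈ 441.719 ms.

441.7 ms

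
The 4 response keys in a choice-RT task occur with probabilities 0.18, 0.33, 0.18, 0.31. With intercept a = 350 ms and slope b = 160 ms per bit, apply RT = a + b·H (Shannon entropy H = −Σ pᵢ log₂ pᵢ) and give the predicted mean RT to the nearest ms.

661 ms

Entropy contributions −pᵢ log₂ pᵢ: 0.4453, 0.5278, 0.4453, 0.5238; sum H = 1.9422 bits.
RT = a + bH = 350 + 160·1.9422 = 660.76 ms.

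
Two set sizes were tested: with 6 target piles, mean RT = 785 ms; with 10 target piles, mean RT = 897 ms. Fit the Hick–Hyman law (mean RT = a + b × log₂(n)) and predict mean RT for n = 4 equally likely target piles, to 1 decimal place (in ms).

696.1 ms

With log₂ n on the abscissa the relation is linear; from the two conditions:
  b = (897 − 785) / (log₂ 10 − log₂ 6) = 112 / (3.3219 − 2.5850) = 151.975 ms/bit
  a = 785 − 151.975 × 2.5850 = 392.152 ms
Then RT(4) = 392.152 + 151.975 × log₂ 4 = 392.152 + 151.975 × 2 ≈ 696.101 ms.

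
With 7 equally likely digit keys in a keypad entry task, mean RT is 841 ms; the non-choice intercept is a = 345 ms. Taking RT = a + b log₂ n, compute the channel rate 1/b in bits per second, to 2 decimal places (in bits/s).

b = (841 − 345)/log₂ 7 = 496/2.8074 = 176.679 ms per bit = 0.17668 s/bit; the reciprocal is 5.660 bits/s.

5.66 bits/s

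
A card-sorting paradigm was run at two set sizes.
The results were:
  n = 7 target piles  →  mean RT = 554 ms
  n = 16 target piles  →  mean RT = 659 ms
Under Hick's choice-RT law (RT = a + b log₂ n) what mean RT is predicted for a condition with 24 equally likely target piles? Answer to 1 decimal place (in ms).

710.5 ms

Solve the two-equation system in a and b:
  b = (659 − 554) / (log₂ 16 − log₂ 7) = 105 / (4 − 2.8074) = 88.040 ms/bit
  a = 554 − 88.040 × 2.8074 = 306.842 ms
Then RT(24) = 306.842 + 88.040 × log₂ 24 = 306.842 + 88.040 × 4.5850 ≈ 710.500 ms.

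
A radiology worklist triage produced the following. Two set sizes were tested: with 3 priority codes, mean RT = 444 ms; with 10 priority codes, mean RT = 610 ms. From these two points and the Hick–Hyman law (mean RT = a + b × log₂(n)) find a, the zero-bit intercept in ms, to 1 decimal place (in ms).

292.5 ms

The slope on a log₂ axis is (610 − 444) / (3.3219 − 1.5850) = 95.569 ms/bit.
Intercept: a = 444 − 95.569·log₂(3) = 292.527 ms.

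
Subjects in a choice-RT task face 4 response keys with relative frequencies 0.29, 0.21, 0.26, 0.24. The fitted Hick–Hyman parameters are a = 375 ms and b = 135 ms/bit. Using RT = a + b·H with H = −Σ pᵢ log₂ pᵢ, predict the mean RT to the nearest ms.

H = 0.29·log₂(1/0.29) + 0.21·log₂(1/0.21) + 0.26·log₂(1/0.26) + 0.24·log₂(1/0.24) = 1.9901 bits.
RT = 375 + 135 × 1.9901 = 643.67 ms.

644 ms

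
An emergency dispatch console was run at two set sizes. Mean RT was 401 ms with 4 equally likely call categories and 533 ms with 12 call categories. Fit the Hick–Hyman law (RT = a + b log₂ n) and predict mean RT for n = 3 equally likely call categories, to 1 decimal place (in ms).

366.4 ms

With log₂ n on the abscissa the relation is linear; from the two conditions:
  b = (533 − 401) / (log₂ 12 − log₂ 4) = 132 / (3.5850 − 2) = 83.283 ms/bit
  a = 401 − 83.283 × 2 = 234.435 ms
Then RT(3) = 234.435 + 83.283 × log₂ 3 = 234.435 + 83.283 × 1.5850 ≈ 366.435 ms.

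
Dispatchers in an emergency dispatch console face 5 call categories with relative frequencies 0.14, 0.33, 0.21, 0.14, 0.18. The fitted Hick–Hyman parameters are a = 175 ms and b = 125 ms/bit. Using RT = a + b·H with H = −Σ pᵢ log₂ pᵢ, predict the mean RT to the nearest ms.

H = 0.14·log₂(1/0.14) + 0.33·log₂(1/0.33) + 0.21·log₂(1/0.21) + 0.14·log₂(1/0.14) + 0.18·log₂(1/0.18) = 2.2402 bits.
RT = 175 + 125 × 2.2402 = 455.02 ms.

455 ms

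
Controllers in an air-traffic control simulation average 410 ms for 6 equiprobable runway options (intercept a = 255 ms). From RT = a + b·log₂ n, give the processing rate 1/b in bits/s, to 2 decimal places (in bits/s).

b = (410 − 255)/log₂ 6 = 155/2.5850 = 59.962 ms per bit = 0.05996 s/bit; the reciprocal is 16.677 bits/s.

16.68 bits/s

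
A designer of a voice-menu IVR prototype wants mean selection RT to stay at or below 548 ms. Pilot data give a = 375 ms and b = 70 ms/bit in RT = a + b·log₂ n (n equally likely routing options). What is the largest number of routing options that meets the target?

70·log₂ n ≤ 548 − 375 = 173, giving log₂ n ≤ 2.4714 and n ≤ 5.546. The largest whole number is 5.

5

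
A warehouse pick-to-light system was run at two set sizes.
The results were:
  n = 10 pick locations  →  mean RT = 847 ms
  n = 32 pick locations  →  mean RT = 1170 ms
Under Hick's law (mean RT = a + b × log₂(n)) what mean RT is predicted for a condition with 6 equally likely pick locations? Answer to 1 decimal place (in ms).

705.1 ms

With log₂ n on the abscissa the relation is linear; from the two conditions:
  b = (1170 − 847) / (log₂ 32 − log₂ 10) = 323 / (5 − 3.3219) = 192.483 ms/bit
  a = 847 − 192.483 × 3.3219 = 207.586 ms
Then RT(6) = 207.586 + 192.483 × log₂ 6 = 207.586 + 192.483 × 2.5850 ≈ 705.147 ms.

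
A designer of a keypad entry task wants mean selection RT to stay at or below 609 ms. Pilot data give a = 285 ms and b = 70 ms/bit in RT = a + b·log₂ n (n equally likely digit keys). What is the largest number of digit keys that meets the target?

24

Set 285 + 70·log₂ n ≤ 609 → log₂ n ≤ (609 − 285)/70 = 4.6286.
So n ≤ 2^4.6286 = 24.737; the largest integer n is 24.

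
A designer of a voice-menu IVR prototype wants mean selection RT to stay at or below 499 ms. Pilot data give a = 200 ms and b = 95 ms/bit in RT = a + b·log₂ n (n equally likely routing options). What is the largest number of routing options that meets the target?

95·log₂ n ≤ 499 − 200 = 299, giving log₂ n ≤ 3.1474 and n ≤ 8.860. The largest whole number is 8.

8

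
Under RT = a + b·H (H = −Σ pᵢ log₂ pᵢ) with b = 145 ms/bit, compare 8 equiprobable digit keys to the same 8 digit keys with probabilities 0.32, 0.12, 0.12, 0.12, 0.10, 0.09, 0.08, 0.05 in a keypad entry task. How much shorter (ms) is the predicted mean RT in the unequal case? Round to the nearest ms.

The RT saving is b·ΔH. Equiprobable H₀ = log₂(8) = 3.0000 bits; with the given probabilities H = 2.7797 bits.
b·(H₀ − H) = 145 × (3.0000 − 2.7797) = 31.95 ms.

32 ms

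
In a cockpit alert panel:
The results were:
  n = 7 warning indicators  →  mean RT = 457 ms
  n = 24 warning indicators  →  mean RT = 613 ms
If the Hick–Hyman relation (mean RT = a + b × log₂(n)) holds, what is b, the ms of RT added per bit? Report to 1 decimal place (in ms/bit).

The slope on a log₂ axis is (613 − 457) / (4.5850 − 2.8074) = 87.758 ms/bit.

87.8 ms/bit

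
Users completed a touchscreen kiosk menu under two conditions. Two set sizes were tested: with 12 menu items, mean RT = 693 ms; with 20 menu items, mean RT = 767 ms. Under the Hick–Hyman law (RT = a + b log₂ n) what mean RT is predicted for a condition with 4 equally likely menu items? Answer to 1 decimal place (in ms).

533.9 ms

Solve the two-equation system in a and b:
  b = (767 − 693) / (log₂ 20 − log₂ 12) = 74 / (4.3219 − 3.5850) = 100.412 ms/bit
  a = 693 − 100.412 × 3.5850 = 333.028 ms
Then RT(4) = 333.028 + 100.412 × log₂ 4 = 333.028 + 100.412 × 2 ≈ 533.851 ms.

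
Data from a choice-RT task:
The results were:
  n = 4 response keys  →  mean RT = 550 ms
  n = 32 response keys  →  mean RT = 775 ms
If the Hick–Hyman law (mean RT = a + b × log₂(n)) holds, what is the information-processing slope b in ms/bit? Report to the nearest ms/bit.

Slope: b = (775 − 550) / (log₂ 32 − log₂ 4) = 225/3.0000 = 75 ms/bit.

75 ms/bit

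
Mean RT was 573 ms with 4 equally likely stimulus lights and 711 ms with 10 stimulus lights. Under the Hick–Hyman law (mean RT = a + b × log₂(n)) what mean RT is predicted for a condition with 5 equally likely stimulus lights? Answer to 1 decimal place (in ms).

606.6 ms

With log₂ n on the abscissa the relation is linear; from the two conditions:
  b = (711 − 573) / (log₂ 10 − log₂ 4) = 138 / (3.3219 − 2) = 104.393 ms/bit
  a = 573 − 104.393 × 2 = 364.214 ms
Then RT(5) = 364.214 + 104.393 × log₂ 5 = 364.214 + 104.393 × 2.3219 ≈ 606.607 ms.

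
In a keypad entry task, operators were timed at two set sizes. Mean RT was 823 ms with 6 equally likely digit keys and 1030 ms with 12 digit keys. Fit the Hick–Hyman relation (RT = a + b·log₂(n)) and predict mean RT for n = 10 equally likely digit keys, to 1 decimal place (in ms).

975.6 ms

Fit slope and intercept:
  b = (1030 − 823) / (log₂ 12 − log₂ 6) = 207 / (3.5850 − 2.5850) = 207.000 ms/bit
  a = 823 − 207.000 × 2.5850 = 287.913 ms
Then RT(10) = 287.913 + 207.000 × log₂ 10 = 287.913 + 207.000 × 3.3219 ≈ 975.552 ms.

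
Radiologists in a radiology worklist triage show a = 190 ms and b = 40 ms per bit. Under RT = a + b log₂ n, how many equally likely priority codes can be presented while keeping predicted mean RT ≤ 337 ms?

12

40·log₂ n ≤ 337 − 190 = 147, giving log₂ n ≤ 3.6750 and n ≤ 12.773. The largest whole number is 12.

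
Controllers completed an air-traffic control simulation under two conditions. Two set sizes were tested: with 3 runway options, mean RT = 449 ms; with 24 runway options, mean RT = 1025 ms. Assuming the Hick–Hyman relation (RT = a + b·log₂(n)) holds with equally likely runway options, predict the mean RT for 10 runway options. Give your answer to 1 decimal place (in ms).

782.5 ms

With log₂ n on the abscissa the relation is linear; from the two conditions:
  b = (1025 − 449) / (log₂ 24 − log₂ 3) = 576 / (4.5850 − 1.5850) = 192.000 ms/bit
  a = 449 − 192.000 × 1.5850 = 144.687 ms
Then RT(10) = 144.687 + 192.000 × log₂ 10 = 144.687 + 192.000 × 3.3219 ≈ 782.497 ms.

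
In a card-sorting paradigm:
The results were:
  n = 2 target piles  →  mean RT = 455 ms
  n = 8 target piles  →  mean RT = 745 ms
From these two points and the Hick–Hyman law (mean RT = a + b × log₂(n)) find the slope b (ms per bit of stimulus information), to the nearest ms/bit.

Slope: b = (745 − 455) / (log₂ 8 − log₂ 2) = 290/2.0000 = 145 ms/bit.

145 ms/bit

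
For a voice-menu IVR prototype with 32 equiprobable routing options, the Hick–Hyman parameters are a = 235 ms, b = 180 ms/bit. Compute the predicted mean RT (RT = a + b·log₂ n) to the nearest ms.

log₂(32) = 5 bits, so RT = 235 + 180 × 5 ≈ 1135.000 ms.

1135 ms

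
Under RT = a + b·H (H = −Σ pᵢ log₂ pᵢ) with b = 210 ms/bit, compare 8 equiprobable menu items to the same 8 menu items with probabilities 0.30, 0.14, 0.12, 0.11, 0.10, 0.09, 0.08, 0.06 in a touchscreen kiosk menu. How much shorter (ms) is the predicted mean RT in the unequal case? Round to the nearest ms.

39 ms

The RT saving is b·ΔH. Equiprobable H₀ = log₂(8) = 3.0000 bits; with the given probabilities H = 2.8154 bits.
b·(H₀ − H) = 210 × (3.0000 − 2.8154) = 38.76 ms.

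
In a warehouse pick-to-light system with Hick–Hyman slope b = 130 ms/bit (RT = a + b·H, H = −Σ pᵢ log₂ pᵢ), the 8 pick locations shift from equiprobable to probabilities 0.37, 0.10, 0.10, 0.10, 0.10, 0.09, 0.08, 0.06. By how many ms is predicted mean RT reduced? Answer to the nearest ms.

The RT saving is b·ΔH. Equiprobable H₀ = log₂(8) = 3.0000 bits; with the given probabilities H = 2.7072 bits.
b·(H₀ − H) = 130 × (3.0000 − 2.7072) = 38.06 ms.

38 ms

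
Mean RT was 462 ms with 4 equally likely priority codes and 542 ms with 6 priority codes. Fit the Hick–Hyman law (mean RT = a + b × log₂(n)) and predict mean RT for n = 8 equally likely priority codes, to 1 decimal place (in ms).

598.8 ms

With log₂ n on the abscissa the relation is linear; from the two conditions:
  b = (542 − 462) / (log₂ 6 − log₂ 4) = 80 / (2.5850 − 2) = 136.761 ms/bit
  a = 462 − 136.761 × 2 = 188.478 ms
Then RT(8) = 188.478 + 136.761 × log₂ 8 = 188.478 + 136.761 × 3 ≈ 598.761 ms.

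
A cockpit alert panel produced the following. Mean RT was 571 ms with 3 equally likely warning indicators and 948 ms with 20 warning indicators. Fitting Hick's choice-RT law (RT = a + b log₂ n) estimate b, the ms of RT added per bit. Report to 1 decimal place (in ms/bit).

b = (RT₂ − RT₁)/(log₂ n₂ − log₂ n₁) = (948 − 571)/(4.3219 − 1.5850) = 137.744 ms/bit.

137.7 ms/bit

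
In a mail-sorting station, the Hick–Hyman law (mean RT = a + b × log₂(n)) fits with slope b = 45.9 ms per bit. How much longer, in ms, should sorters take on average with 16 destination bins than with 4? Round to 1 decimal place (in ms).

91.8 ms

ΔRT = (a + b log₂ n₂) − (a + b log₂ n₁) = b·(log₂ n₂ − log₂ n₁).
log₂(16) − log₂(4) = log₂(16/4) = log₂(4) = 2.
ΔRT = 45.9 × 2.0000 = 91.800 ms.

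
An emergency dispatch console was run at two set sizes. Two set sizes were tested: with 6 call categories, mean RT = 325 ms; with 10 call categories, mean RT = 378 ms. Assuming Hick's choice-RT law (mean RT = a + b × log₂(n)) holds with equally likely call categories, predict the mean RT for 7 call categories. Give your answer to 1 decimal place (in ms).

Solve the two-equation system in a and b:
  b = (378 − 325) / (log₂ 10 − log₂ 6) = 53 / (3.3219 − 2.5850) = 71.917 ms/bit
  a = 325 − 71.917 × 2.5850 = 139.098 ms
Then RT(7) = 139.098 + 71.917 × log₂ 7 = 139.098 + 71.917 × 2.8074 ≈ 340.994 ms.

341.0 ms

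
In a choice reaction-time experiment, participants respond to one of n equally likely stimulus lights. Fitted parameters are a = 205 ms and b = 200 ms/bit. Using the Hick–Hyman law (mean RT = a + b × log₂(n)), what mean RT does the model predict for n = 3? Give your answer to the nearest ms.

log₂(3) = 1.5850 bits, so RT = 205 + 200 × 1.5850 ≈ 521.993 ms.

522 ms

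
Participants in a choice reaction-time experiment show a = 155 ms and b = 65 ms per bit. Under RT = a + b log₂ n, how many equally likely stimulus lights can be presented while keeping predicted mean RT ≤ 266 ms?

Information budget: (266 − 155)/65 = 1.7077 bits, so n ≤ 2^1.7077 = 3.266 → at most 3.

3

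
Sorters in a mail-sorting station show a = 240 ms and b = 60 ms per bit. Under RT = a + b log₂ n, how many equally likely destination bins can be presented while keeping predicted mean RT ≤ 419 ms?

7

60·log₂ n ≤ 419 − 240 = 179, giving log₂ n ≤ 2.9833 and n ≤ 7.908. The largest whole number is 7.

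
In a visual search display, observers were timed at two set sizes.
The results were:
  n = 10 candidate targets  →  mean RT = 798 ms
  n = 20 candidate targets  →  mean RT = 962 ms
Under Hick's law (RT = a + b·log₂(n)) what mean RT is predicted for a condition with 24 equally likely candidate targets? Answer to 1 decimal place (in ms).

1005.1 ms

Fit slope and intercept:
  b = (962 − 798) / (log₂ 20 − log₂ 10) = 164 / (4.3219 − 3.3219) = 164.000 ms/bit
  a = 798 − 164.000 × 3.3219 = 253.204 ms
Then RT(24) = 253.204 + 164.000 × log₂ 24 = 253.204 + 164.000 × 4.5850 ≈ 1005.138 ms.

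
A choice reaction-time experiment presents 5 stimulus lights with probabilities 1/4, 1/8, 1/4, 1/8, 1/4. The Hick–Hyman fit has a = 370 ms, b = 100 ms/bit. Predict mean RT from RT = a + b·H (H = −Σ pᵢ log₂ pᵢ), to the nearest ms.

H = −Σ pᵢ log₂ pᵢ = 0.25·2 + 0.125·3 + 0.25·2 + 0.125·3 + 0.25·2 = 2.250 bits.
RT = 370 + 100 × 2.250 = 595.00 ms.

595 ms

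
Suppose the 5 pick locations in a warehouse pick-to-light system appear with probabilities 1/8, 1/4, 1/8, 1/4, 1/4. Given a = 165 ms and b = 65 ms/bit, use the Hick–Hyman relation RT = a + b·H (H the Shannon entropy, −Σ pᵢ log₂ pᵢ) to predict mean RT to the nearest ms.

Each term −pᵢ log₂ pᵢ: 0.125·3 + 0.25·2 + 0.125·3 + 0.25·2 + 0.25·2; summed, H = 2.250 bits.
Mean RT = a + bH = 165 + 65·2.250 = 311.25 ms.

311 ms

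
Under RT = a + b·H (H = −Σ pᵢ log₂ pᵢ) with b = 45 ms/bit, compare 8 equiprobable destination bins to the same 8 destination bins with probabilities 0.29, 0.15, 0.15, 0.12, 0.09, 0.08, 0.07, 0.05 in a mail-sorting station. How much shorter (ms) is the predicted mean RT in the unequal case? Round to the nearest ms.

9 ms

Equiprobable entropy H₀ = log₂ 8 = 3.0000 bits.
Skewed entropy H = −Σ pᵢ log₂ pᵢ = 2.7949 bits.
ΔRT = b·(H₀ − H) = 45 × 0.2051 = 9.23 ms.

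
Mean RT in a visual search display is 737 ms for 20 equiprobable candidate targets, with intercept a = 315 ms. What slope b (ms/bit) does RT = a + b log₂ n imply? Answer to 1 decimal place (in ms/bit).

b = (737 − 315) / log₂(20) = 422 / 4.3219 = 97.642 ms/bit.

97.6 ms/bit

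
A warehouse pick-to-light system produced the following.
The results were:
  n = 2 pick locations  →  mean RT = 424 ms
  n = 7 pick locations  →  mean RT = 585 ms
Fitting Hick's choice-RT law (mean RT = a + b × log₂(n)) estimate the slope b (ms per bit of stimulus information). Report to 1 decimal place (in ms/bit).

89.1 ms/bit

Slope: b = (585 − 424) / (log₂ 7 − log₂ 2) = 161/1.8074 = 89.080 ms/bit.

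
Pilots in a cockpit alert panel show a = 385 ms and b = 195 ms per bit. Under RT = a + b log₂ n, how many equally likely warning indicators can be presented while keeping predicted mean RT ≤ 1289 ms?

24

195·log₂ n ≤ 1289 − 385 = 904, giving log₂ n ≤ 4.6359 and n ≤ 24.862. The largest whole number is 24.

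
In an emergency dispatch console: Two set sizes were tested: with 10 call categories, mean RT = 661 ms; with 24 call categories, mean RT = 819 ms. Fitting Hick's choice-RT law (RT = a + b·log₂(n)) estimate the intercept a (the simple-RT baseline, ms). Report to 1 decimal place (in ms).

245.4 ms

b = (RT₂ − RT₁)/(log₂ n₂ − log₂ n₁) = (819 − 661)/(4.5850 − 3.3219) = 125.096 ms/bit.
Intercept: a = 661 − 125.096·log₂(10) = 245.442 ms.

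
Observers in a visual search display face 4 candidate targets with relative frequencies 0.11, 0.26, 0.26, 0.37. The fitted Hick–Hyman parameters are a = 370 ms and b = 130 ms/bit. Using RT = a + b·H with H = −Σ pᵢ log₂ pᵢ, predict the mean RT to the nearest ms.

H = 0.11·log₂(1/0.11) + 0.26·log₂(1/0.26) + 0.26·log₂(1/0.26) + 0.37·log₂(1/0.37) = 1.8916 bits.
RT = 370 + 130 × 1.8916 = 615.91 ms.

616 ms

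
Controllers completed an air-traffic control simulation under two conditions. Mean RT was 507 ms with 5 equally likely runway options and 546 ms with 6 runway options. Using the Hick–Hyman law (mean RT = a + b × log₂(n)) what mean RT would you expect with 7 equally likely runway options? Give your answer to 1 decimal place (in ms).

RT is linear in log₂ n, so two points fix the line:
  b = (546 − 507) / (log₂ 6 − log₂ 5) = 39 / (2.5850 − 2.3219) = 148.270 ms/bit
  a = 507 − 148.270 × 2.3219 = 162.729 ms
Then RT(7) = 162.729 + 148.270 × log₂ 7 = 162.729 + 148.270 × 2.8074 ≈ 578.974 ms.

579.0 ms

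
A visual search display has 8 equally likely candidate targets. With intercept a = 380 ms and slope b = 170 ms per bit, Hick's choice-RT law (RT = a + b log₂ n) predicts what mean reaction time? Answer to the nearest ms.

890 ms

log₂(8) = 3 bits, so RT = 380 + 170 × 3 ≈ 890.000 ms.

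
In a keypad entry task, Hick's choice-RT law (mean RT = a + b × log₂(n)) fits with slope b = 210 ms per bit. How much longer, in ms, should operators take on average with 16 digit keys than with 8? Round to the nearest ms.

The intercept a cancels: ΔRT = b·(log₂ n₂ − log₂ n₁) = b·log₂(n₂/n₁).
log₂(16) − log₂(8) = log₂(16/8) = log₂(2) = 1.
ΔRT = 210 × 1.0000 = 210.000 ms.

210 ms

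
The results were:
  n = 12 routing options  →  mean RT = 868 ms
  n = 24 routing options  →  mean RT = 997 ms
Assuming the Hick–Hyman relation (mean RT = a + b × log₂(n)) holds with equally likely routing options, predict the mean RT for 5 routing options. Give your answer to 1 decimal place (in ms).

Solve the two-equation system in a and b:
  b = (997 − 868) / (log₂ 24 − log₂ 12) = 129 / (4.5850 − 3.5850) = 129.000 ms/bit
  a = 868 − 129.000 × 3.5850 = 405.540 ms
Then RT(5) = 405.540 + 129.000 × log₂ 5 = 405.540 + 129.000 × 2.3219 ≈ 705.069 ms.

705.1 ms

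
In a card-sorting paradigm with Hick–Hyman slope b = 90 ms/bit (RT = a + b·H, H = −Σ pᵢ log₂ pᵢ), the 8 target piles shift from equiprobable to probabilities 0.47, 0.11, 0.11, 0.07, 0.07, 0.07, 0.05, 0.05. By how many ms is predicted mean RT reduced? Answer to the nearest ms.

49 ms

The RT saving is b·ΔH. Equiprobable H₀ = log₂(8) = 3.0000 bits; with the given probabilities H = 2.4504 bits.
b·(H₀ − H) = 90 × (3.0000 − 2.4504) = 49.47 ms.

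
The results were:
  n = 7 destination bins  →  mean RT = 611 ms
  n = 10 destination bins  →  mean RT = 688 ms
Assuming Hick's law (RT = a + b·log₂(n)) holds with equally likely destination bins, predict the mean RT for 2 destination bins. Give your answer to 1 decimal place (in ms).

Solve the two-equation system in a and b:
  b = (688 − 611) / (log₂ 10 − log₂ 7) = 77 / (3.3219 − 2.8074) = 149.639 ms/bit
  a = 611 − 149.639 × 2.8074 = 190.911 ms
Then RT(2) = 190.911 + 149.639 × log₂ 2 = 190.911 + 149.639 × 1 ≈ 340.550 ms.

340.5 ms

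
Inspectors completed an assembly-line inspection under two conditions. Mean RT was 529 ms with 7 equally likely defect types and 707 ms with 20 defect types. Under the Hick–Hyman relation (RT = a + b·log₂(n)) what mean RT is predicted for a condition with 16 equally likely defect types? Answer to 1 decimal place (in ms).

Fit slope and intercept:
  b = (707 − 529) / (log₂ 20 − log₂ 7) = 178 / (4.3219 − 2.8074) = 117.525 ms/bit
  a = 529 − 117.525 × 2.8074 = 199.066 ms
Then RT(16) = 199.066 + 117.525 × log₂ 16 = 199.066 + 117.525 × 4 ≈ 669.165 ms.

669.2 ms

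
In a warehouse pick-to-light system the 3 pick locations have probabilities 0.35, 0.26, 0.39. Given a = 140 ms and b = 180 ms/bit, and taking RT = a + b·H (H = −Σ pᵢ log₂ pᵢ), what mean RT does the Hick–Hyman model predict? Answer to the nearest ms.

422 ms

Entropy contributions −pᵢ log₂ pᵢ: 0.5301, 0.5053, 0.5298; sum H = 1.5652 bits.
RT = a + bH = 140 + 180·1.5652 = 421.73 ms.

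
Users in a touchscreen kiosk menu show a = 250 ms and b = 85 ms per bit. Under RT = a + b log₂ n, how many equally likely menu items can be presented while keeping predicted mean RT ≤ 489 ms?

85·log₂ n ≤ 489 − 250 = 239, giving log₂ n ≤ 2.8118 and n ≤ 7.021. The largest whole number is 7.

7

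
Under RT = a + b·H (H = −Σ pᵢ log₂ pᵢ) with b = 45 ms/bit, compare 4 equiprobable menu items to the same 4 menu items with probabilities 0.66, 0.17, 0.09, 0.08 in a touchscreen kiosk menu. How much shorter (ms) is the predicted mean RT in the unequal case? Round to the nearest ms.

25 ms

Equiprobable entropy H₀ = log₂ 4 = 2.0000 bits.
Skewed entropy H = −Σ pᵢ log₂ pᵢ = 1.4344 bits.
ΔRT = b·(H₀ − H) = 45 × 0.5656 = 25.45 ms.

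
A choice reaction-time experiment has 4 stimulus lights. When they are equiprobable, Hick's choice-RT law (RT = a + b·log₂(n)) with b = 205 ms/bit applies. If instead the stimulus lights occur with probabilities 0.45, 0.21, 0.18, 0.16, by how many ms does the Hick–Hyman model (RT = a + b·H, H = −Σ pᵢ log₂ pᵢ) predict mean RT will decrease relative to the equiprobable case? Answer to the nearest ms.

29 ms

Equiprobable entropy H₀ = log₂ 4 = 2.0000 bits.
Skewed entropy H = −Σ pᵢ log₂ pᵢ = 1.8595 bits.
ΔRT = b·(H₀ − H) = 205 × 0.1405 = 28.79 ms.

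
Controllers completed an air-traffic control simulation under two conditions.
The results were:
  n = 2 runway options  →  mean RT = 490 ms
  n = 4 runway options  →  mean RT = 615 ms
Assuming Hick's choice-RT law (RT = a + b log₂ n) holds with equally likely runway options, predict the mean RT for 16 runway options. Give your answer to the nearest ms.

865 ms

RT is linear in log₂ n, so two points fix the line:
  b = (615 − 490) / (log₂ 4 − log₂ 2) = 125 / (2 − 1) = 125 ms/bit
  a = 490 − 125 × 1 = 365 ms
Then RT(16) = 365 + 125 × log₂ 16 = 365 + 125 × 4 ≈ 865.000 ms.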